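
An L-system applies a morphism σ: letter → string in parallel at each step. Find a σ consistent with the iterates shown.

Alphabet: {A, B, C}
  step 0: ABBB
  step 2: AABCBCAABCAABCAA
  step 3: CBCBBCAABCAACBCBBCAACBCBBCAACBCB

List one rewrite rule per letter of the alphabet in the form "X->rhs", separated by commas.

A->CB, B->BC, C->AA

  step 2 ⇒ step 3: AABCBCAABCAABCAA ⇒ CB·CB·BC·AA·BC·AA·CB·CB·BC·AA·CB·CB·BC·AA·CB·CB
    A ↦ CB
    B ↦ BC
    C ↦ AA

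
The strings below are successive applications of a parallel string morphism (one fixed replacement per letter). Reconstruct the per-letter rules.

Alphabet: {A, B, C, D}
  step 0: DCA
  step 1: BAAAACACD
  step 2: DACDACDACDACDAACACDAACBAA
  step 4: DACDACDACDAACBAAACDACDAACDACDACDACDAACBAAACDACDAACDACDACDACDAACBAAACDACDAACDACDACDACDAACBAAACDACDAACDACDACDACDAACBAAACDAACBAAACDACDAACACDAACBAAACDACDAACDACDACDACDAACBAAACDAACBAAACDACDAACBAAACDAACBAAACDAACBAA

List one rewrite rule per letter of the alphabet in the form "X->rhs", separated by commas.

A->ACD, B->D, C->AAC, D->BAA

  step 1 ⇒ step 2: BAAAACACD ⇒ D·ACD·ACD·ACD·ACD·AAC·ACD·AAC·BAA
    A ↦ ACD
    B ↦ D
    C ↦ AAC
    D ↦ BAA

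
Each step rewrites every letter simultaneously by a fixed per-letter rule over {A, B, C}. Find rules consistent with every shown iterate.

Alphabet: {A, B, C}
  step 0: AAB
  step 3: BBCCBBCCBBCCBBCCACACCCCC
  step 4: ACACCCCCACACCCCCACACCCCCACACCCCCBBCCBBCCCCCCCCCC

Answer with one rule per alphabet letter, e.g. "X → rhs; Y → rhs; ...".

  step 3 ⇒ step 4: BBCCBBCCBBCCBBCCACACCCCC ⇒ AC·AC·CC·CC·AC·AC·CC·CC·AC·AC·CC·CC·AC·AC·CC·CC·BB·CC·BB·CC·CC·CC·CC·CC
    A ↦ BB
    B ↦ AC
    C ↦ CC

A->BB, B->AC, C->CC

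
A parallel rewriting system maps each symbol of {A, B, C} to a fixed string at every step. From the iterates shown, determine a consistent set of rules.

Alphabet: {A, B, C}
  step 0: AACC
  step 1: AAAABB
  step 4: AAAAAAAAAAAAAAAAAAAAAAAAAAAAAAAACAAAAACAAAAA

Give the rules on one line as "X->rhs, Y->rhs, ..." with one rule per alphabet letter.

  step 0 ⇒ step 1: AACC ⇒ AA·AA·B·B
    A ↦ AA
    C ↦ B
    B ↦ CA  (constrained at step 1)

A->AA, B->CA, C->B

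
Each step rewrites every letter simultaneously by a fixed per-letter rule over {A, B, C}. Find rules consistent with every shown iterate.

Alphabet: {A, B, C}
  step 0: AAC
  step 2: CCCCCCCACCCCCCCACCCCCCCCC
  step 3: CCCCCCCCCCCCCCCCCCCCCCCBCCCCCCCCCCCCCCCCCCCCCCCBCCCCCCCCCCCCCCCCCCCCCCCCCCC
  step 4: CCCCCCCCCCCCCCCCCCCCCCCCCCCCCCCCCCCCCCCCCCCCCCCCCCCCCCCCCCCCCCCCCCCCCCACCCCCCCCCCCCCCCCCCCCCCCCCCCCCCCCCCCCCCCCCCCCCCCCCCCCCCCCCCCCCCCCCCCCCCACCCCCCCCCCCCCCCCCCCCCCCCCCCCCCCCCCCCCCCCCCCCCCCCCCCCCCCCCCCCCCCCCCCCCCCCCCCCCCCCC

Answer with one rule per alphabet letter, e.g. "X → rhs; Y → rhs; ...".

  step 3 ⇒ step 4: CCCCCCCCCCCCCCCCCCCCCCCBCCCCCCCCCCCCCCCCCCCCCCCBCCCCCCCCCCCCCCCCCCCCCCCCCCC ⇒ CCC·CCC·CCC·CCC·CCC·CCC·CCC·CCC·CCC·CCC·CCC·CCC·CCC·CCC·CCC·CCC·CCC·CCC·CCC·CCC·CCC·CCC·CCC·CA·CCC·CCC·CCC·CCC·CCC·CCC·CCC·CCC·CCC·CCC·CCC·CCC·CCC·CCC·CCC·CCC·CCC·CCC·CCC·CCC·CCC·CCC·CCC·CA·CCC·CCC·CCC·CCC·CCC·CCC·CCC·CCC·CCC·CCC·CCC·CCC·CCC·CCC·CCC·CCC·CCC·CCC·CCC·CCC·CCC·CCC·CCC·CCC·CCC·CCC·CCC
    B ↦ CA
    C ↦ CCC
  step 2 ⇒ step 3: CCCCCCCACCCCCCCACCCCCCCCC ⇒ CCC·CCC·CCC·CCC·CCC·CCC·CCC·CCB·CCC·CCC·CCC·CCC·CCC·CCC·CCC·CCB·CCC·CCC·CCC·CCC·CCC·CCC·CCC·CCC·CCC
    A ↦ CCB

A->CCB, B->CA, C->CCC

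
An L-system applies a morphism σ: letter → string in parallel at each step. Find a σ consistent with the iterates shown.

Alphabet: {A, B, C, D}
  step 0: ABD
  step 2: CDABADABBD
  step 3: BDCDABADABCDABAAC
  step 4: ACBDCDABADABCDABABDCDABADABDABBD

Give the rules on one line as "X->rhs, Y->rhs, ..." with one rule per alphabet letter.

A->DAB, B->A, C->BD, D->C

  step 3 ⇒ step 4: BDCDABADABCDABAAC ⇒ A·C·BD·C·DAB·A·DAB·C·DAB·A·BD·C·DAB·A·DAB·DAB·BD
    A ↦ DAB
    B ↦ A
    C ↦ BD
    D ↦ C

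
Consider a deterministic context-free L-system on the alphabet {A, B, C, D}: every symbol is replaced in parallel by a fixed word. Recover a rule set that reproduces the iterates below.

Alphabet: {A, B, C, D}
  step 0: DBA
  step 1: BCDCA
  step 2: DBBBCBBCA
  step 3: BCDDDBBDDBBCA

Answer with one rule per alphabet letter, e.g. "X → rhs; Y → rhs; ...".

  step 2 ⇒ step 3: DBBBCBBCA ⇒ BC·D·D·D·BB·D·D·BB·CA
    A ↦ CA
    B ↦ D
    C ↦ BB
    D ↦ BC

A->CA, B->D, C->BB, D->BC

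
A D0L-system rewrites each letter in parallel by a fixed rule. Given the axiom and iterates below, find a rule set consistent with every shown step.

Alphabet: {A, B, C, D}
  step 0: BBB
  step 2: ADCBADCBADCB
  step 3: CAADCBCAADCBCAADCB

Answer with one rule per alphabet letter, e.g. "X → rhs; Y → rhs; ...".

A->C, B->CB, C->AD, D->A

  step 2 ⇒ step 3: ADCBADCBADCB ⇒ C·A·AD·CB·C·A·AD·CB·C·A·AD·CB
    A ↦ C
    B ↦ CB
    C ↦ AD
    D ↦ A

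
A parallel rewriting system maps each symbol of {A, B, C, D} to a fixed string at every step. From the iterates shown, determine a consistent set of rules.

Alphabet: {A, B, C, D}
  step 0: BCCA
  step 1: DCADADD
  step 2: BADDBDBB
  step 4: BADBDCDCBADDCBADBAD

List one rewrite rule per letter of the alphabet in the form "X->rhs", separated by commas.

  step 1 ⇒ step 2: DCADADD ⇒ B·AD·D·B·D·B·B
    A ↦ D
    C ↦ AD
    D ↦ B
  step 0 ⇒ step 1: BCCA ⇒ DC·AD·AD·D
    B ↦ DC

A->D, B->DC, C->AD, D->B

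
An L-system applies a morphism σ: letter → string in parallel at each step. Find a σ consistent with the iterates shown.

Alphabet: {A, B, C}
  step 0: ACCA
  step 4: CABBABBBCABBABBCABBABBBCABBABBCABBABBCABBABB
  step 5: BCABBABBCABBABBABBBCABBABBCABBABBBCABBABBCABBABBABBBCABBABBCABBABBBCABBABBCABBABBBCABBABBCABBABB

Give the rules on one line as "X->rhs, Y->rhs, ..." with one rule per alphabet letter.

A->C, B->ABB, C->B

  step 4 ⇒ step 5: CABBABBBCABBABBCABBABBBCABBABBCABBABBCABBABB ⇒ B·C·ABB·ABB·C·ABB·ABB·ABB·B·C·ABB·ABB·C·ABB·ABB·B·C·ABB·ABB·C·ABB·ABB·ABB·B·C·ABB·ABB·C·ABB·ABB·B·C·ABB·ABB·C·ABB·ABB·B·C·ABB·ABB·C·ABB·ABB
    A ↦ C
    B ↦ ABB
    C ↦ B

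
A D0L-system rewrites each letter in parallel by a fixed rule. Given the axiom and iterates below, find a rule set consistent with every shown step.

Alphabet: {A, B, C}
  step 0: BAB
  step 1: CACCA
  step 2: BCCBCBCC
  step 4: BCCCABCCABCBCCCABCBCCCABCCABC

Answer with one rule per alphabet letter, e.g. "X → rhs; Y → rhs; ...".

  step 1 ⇒ step 2: CACCA ⇒ BC·C·BC·BC·C
    A ↦ C
    C ↦ BC
  step 0 ⇒ step 1: BAB ⇒ CA·C·CA
    B ↦ CA

A->C, B->CA, C->BC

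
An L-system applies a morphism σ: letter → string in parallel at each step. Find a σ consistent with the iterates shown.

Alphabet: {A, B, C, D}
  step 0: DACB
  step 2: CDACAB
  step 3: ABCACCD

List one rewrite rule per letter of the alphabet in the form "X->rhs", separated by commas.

A->C, B->CD, C->A, D->B

  step 2 ⇒ step 3: CDACAB ⇒ A·B·C·A·C·CD
    A ↦ C
    B ↦ CD
    C ↦ A
    D ↦ B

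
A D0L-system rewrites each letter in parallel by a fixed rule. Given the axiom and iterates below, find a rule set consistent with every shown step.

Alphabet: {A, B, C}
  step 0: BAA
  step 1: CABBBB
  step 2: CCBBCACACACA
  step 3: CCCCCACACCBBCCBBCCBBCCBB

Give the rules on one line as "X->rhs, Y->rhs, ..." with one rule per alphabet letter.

A->BB, B->CA, C->CC

  step 2 ⇒ step 3: CCBBCACACACA ⇒ CC·CC·CA·CA·CC·BB·CC·BB·CC·BB·CC·BB
    A ↦ BB
    B ↦ CA
    C ↦ CC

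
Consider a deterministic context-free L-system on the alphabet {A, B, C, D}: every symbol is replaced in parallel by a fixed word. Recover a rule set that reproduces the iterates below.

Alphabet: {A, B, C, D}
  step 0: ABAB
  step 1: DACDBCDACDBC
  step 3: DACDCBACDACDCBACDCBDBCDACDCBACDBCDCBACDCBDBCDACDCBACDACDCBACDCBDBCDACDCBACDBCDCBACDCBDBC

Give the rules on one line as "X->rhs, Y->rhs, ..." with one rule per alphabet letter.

  step 0 ⇒ step 1: ABAB ⇒ DAC·DBC·DAC·DBC
    A ↦ DAC
    B ↦ DBC
    C ↦ DCB  (constrained at step 1)
    D ↦ AC  (constrained at step 1)

A->DAC, B->DBC, C->DCB, D->AC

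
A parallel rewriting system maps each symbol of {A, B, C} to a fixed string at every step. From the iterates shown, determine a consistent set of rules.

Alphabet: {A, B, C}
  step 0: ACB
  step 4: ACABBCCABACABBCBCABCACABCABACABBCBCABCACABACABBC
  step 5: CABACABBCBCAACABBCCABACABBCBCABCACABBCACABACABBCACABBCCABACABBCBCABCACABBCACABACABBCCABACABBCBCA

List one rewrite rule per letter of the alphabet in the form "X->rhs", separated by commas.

A->CAB, B->BC, C->A

  step 4 ⇒ step 5: ACABBCCABACABBCBCABCACABCABACABBCBCABCACABACABBC ⇒ CAB·A·CAB·BC·BC·A·A·CAB·BC·CAB·A·CAB·BC·BC·A·BC·A·CAB·BC·A·CAB·A·CAB·BC·A·CAB·BC·CAB·A·CAB·BC·BC·A·BC·A·CAB·BC·A·CAB·A·CAB·BC·CAB·A·CAB·BC·BC·A
    A ↦ CAB
    B ↦ BC
    C ↦ A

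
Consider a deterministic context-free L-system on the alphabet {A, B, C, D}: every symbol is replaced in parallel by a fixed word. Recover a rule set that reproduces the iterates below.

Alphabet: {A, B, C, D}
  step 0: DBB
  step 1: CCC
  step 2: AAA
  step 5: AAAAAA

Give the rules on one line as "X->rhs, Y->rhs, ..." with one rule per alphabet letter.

A->DB, B->C, C->A, D->C

  step 1 ⇒ step 2: CCC ⇒ A·A·A
    C ↦ A
    A ↦ DB  (constrained at step 2)
  step 0 ⇒ step 1: DBB ⇒ C·C·C
    B ↦ C
  step 0 ⇒ step 1: DBB ⇒ C·C·C
    D ↦ C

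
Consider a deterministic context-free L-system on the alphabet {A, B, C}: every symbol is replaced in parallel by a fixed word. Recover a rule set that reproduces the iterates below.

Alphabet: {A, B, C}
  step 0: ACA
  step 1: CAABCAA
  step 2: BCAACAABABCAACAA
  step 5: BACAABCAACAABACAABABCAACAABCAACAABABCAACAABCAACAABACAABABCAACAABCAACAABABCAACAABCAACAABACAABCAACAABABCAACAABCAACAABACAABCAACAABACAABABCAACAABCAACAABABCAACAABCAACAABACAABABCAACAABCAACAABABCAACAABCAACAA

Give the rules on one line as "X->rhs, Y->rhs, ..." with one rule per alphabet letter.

  step 1 ⇒ step 2: CAABCAA ⇒ B·CAA·CAA·BA·B·CAA·CAA
    A ↦ CAA
    B ↦ BA
    C ↦ B

A->CAA, B->BA, C->B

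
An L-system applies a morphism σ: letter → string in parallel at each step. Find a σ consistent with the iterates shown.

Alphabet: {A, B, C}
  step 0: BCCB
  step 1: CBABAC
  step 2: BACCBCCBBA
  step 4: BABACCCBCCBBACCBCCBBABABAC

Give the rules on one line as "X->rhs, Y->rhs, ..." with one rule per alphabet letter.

A->CB, B->C, C->BA

  step 1 ⇒ step 2: CBABAC ⇒ BA·C·CB·C·CB·BA
    A ↦ CB
    B ↦ C
    C ↦ BA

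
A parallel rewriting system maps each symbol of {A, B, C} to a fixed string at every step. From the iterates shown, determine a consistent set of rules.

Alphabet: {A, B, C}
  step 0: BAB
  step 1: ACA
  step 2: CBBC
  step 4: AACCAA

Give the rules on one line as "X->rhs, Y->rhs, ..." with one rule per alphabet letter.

  step 1 ⇒ step 2: ACA ⇒ C·BB·C
    A ↦ C
    C ↦ BB
  step 0 ⇒ step 1: BAB ⇒ A·C·A
    B ↦ A

A->C, B->A, C->BB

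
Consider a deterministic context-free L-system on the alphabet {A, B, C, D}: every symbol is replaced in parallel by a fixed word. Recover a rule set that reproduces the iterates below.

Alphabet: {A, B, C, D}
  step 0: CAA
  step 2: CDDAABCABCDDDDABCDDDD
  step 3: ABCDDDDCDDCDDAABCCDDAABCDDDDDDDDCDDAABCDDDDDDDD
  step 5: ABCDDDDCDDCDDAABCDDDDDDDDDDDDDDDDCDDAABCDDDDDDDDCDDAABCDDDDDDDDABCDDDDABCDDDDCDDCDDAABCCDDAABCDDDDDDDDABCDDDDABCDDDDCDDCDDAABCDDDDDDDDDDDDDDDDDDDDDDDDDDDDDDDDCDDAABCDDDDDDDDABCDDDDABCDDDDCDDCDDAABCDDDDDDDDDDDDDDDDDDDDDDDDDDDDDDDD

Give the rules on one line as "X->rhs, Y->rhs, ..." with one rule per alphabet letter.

  step 2 ⇒ step 3: CDDAABCABCDDDDABCDDDD ⇒ ABC·DD·DD·CDD·CDD·A·ABC·CDD·A·ABC·DD·DD·DD·DD·CDD·A·ABC·DD·DD·DD·DD
    A ↦ CDD
    B ↦ A
    C ↦ ABC
    D ↦ DD

A->CDD, B->A, C->ABC, D->DD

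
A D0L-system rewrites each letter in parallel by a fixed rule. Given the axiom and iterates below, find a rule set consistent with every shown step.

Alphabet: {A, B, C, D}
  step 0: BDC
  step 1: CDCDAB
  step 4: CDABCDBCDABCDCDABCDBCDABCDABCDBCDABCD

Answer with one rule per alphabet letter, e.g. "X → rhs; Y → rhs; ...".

A->B, B->CD, C->AB, D->CD

  step 0 ⇒ step 1: BDC ⇒ CD·CD·AB
    B ↦ CD
    C ↦ AB
    D ↦ CD
    A ↦ B  (constrained at step 1)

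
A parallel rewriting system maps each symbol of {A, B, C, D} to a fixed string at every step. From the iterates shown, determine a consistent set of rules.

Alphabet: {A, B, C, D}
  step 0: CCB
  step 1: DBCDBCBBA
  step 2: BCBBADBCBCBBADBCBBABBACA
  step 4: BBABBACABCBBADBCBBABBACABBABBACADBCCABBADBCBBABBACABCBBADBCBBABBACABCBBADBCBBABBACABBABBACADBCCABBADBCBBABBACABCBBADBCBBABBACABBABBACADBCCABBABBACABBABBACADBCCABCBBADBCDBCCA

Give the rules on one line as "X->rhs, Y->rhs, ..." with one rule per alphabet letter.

A->CA, B->BBA, C->DBC, D->BC

  step 1 ⇒ step 2: DBCDBCBBA ⇒ BC·BBA·DBC·BC·BBA·DBC·BBA·BBA·CA
    A ↦ CA
    B ↦ BBA
    C ↦ DBC
    D ↦ BC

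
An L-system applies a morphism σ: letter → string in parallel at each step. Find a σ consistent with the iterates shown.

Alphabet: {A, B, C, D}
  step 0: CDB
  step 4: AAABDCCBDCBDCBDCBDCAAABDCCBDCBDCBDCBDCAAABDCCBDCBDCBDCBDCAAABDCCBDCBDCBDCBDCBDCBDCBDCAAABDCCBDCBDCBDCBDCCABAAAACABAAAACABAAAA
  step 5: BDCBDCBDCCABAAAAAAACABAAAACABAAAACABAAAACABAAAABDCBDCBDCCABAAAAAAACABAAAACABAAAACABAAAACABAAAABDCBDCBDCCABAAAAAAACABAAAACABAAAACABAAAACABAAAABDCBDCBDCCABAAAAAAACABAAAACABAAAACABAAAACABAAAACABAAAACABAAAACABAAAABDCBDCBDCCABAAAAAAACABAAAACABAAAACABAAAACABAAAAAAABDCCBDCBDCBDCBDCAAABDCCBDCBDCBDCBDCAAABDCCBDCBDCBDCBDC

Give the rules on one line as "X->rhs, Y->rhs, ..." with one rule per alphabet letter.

A->BDC, B->C, C->AAA, D->ABA

  step 4 ⇒ step 5: AAABDCCBDCBDCBDCBDCAAABDCCBDCBDCBDCBDCAAABDCCBDCBDCBDCBDCAAABDCCBDCBDCBDCBDCBDCBDCBDCAAABDCCBDCBDCBDCBDCCABAAAACABAAAACABAAAA ⇒ BDC·BDC·BDC·C·ABA·AAA·AAA·C·ABA·AAA·C·ABA·AAA·C·ABA·AAA·C·ABA·AAA·BDC·BDC·BDC·C·ABA·AAA·AAA·C·ABA·AAA·C·ABA·AAA·C·ABA·AAA·C·ABA·AAA·BDC·BDC·BDC·C·ABA·AAA·AAA·C·ABA·AAA·C·ABA·AAA·C·ABA·AAA·C·ABA·AAA·BDC·BDC·BDC·C·ABA·AAA·AAA·C·ABA·AAA·C·ABA·AAA·C·ABA·AAA·C·ABA·AAA·C·ABA·AAA·C·ABA·AAA·C·ABA·AAA·BDC·BDC·BDC·C·ABA·AAA·AAA·C·ABA·AAA·C·ABA·AAA·C·ABA·AAA·C·ABA·AAA·AAA·BDC·C·BDC·BDC·BDC·BDC·AAA·BDC·C·BDC·BDC·BDC·BDC·AAA·BDC·C·BDC·BDC·BDC·BDC
    A ↦ BDC
    B ↦ C
    C ↦ AAA
    D ↦ ABA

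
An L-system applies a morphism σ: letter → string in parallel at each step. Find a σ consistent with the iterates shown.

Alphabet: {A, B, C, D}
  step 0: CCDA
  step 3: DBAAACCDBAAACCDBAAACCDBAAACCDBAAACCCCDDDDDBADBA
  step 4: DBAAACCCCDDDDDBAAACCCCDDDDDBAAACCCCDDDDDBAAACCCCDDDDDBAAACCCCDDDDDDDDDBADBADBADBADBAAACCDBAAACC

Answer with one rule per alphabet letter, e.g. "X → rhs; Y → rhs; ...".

A->C, B->AAC, C->DD, D->DBA

  step 3 ⇒ step 4: DBAAACCDBAAACCDBAAACCDBAAACCDBAAACCCCDDDDDBADBA ⇒ DBA·AAC·C·C·C·DD·DD·DBA·AAC·C·C·C·DD·DD·DBA·AAC·C·C·C·DD·DD·DBA·AAC·C·C·C·DD·DD·DBA·AAC·C·C·C·DD·DD·DD·DD·DBA·DBA·DBA·DBA·DBA·AAC·C·DBA·AAC·C
    A ↦ C
    B ↦ AAC
    C ↦ DD
    D ↦ DBA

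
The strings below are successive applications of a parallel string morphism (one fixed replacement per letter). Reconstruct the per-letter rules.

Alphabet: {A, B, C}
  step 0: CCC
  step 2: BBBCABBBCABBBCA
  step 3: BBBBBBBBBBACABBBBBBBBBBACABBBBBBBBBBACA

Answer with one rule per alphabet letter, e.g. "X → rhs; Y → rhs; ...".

  step 2 ⇒ step 3: BBBCABBBCABBBCA ⇒ BBB·BBB·BBB·BA·CA·BBB·BBB·BBB·BA·CA·BBB·BBB·BBB·BA·CA
    A ↦ CA
    B ↦ BBB
    C ↦ BA

A->CA, B->BBB, C->BA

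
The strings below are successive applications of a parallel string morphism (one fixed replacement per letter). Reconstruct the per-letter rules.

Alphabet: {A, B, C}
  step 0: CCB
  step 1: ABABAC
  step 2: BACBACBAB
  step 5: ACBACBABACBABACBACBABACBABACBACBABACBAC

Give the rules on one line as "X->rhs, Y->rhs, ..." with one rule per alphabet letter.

  step 1 ⇒ step 2: ABABAC ⇒ B·AC·B·AC·B·AB
    A ↦ B
    B ↦ AC
    C ↦ AB

A->B, B->AC, C->AB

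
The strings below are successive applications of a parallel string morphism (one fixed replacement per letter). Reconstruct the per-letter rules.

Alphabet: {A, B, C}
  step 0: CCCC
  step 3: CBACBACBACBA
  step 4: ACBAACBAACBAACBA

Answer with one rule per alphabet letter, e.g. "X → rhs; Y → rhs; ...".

  step 3 ⇒ step 4: CBACBACBACBA ⇒ A·C·BA·A·C·BA·A·C·BA·A·C·BA
    A ↦ BA
    B ↦ C
    C ↦ A

A->BA, B->C, C->A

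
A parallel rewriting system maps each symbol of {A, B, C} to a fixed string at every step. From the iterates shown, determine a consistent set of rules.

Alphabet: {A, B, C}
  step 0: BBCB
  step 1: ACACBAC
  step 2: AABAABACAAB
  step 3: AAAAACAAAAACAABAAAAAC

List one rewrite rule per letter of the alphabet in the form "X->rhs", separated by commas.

A->AA, B->AC, C->B

  step 2 ⇒ step 3: AABAABACAAB ⇒ AA·AA·AC·AA·AA·AC·AA·B·AA·AA·AC
    A ↦ AA
    B ↦ AC
    C ↦ B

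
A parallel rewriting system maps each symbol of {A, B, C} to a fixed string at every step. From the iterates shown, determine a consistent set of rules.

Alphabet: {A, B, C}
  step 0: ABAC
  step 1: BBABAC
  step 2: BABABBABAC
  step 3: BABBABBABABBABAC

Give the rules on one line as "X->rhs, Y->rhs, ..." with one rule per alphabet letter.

  step 2 ⇒ step 3: BABABBABAC ⇒ BA·B·BA·B·BA·BA·B·BA·B·AC
    A ↦ B
    B ↦ BA
    C ↦ AC

A->B, B->BA, C->AC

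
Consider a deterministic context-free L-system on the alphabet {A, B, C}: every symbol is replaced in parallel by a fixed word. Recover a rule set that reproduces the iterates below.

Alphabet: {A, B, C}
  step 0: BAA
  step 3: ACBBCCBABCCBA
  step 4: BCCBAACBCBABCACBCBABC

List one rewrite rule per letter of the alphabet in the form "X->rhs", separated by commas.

A->BC, B->A, C->CB

  step 3 ⇒ step 4: ACBBCCBABCCBA ⇒ BC·CB·A·A·CB·CB·A·BC·A·CB·CB·A·BC
    A ↦ BC
    B ↦ A
    C ↦ CB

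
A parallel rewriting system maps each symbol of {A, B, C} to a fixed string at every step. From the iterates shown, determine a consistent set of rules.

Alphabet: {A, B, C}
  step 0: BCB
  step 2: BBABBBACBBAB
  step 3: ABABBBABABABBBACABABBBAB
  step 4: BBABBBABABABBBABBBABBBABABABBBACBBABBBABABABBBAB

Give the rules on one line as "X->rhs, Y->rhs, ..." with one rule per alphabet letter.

A->BB, B->AB, C->AC

  step 3 ⇒ step 4: ABABBBABABABBBACABABBBAB ⇒ BB·AB·BB·AB·AB·AB·BB·AB·BB·AB·BB·AB·AB·AB·BB·AC·BB·AB·BB·AB·AB·AB·BB·AB
    A ↦ BB
    B ↦ AB
    C ↦ AC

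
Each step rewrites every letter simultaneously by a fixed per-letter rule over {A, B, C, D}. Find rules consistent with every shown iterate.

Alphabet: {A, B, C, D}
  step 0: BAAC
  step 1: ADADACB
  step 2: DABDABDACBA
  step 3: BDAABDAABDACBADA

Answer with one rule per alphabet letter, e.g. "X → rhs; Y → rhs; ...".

A->DA, B->A, C->CB, D->B

  step 2 ⇒ step 3: DABDABDACBA ⇒ B·DA·A·B·DA·A·B·DA·CB·A·DA
    A ↦ DA
    B ↦ A
    C ↦ CB
    D ↦ B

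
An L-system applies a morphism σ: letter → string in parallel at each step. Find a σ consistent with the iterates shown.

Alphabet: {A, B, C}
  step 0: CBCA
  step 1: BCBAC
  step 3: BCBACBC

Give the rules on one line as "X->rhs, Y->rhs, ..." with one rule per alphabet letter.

A->AC, B->C, C->B

  step 0 ⇒ step 1: CBCA ⇒ B·C·B·AC
    A ↦ AC
    B ↦ C
    C ↦ B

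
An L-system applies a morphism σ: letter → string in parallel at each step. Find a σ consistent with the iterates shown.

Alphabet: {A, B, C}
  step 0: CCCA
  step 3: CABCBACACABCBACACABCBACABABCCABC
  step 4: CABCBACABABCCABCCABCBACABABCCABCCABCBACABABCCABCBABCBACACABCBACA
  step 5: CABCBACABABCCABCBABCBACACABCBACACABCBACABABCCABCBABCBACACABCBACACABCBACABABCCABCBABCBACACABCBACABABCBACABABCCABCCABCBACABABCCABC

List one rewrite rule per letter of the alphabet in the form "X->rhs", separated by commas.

  step 4 ⇒ step 5: CABCBACABABCCABCCABCBACABABCCABCCABCBACABABCCABCBABCBACACABCBACA ⇒ CA·BC·BA·CA·BA·BC·CA·BC·BA·BC·BA·CA·CA·BC·BA·CA·CA·BC·BA·CA·BA·BC·CA·BC·BA·BC·BA·CA·CA·BC·BA·CA·CA·BC·BA·CA·BA·BC·CA·BC·BA·BC·BA·CA·CA·BC·BA·CA·BA·BC·BA·CA·BA·BC·CA·BC·CA·BC·BA·CA·BA·BC·CA·BC
    A ↦ BC
    B ↦ BA
    C ↦ CA

A->BC, B->BA, C->CA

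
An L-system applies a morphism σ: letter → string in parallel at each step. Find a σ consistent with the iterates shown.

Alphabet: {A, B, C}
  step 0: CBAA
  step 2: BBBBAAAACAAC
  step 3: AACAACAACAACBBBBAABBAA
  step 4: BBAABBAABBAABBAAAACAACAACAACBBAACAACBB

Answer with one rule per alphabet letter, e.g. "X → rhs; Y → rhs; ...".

A->B, B->AAC, C->AA

  step 3 ⇒ step 4: AACAACAACAACBBBBAABBAA ⇒ B·B·AA·B·B·AA·B·B·AA·B·B·AA·AAC·AAC·AAC·AAC·B·B·AAC·AAC·B·B
    A ↦ B
    B ↦ AAC
    C ↦ AA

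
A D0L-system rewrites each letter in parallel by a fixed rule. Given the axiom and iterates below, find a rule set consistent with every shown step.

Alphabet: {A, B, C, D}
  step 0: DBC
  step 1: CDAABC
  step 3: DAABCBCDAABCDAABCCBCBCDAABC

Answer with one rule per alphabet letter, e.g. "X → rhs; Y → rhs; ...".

A->BC, B->DAA, C->BC, D->C

  step 0 ⇒ step 1: DBC ⇒ C·DAA·BC
    B ↦ DAA
    C ↦ BC
    D ↦ C
    A ↦ BC  (constrained at step 1)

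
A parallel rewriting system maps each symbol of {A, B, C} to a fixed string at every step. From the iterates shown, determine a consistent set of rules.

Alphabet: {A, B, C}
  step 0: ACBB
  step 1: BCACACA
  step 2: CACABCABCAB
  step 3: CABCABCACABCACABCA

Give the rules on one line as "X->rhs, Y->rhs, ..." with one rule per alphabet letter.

  step 2 ⇒ step 3: CACABCABCAB ⇒ CA·B·CA·B·CA·CA·B·CA·CA·B·CA
    A ↦ B
    B ↦ CA
    C ↦ CA

A->B, B->CA, C->CA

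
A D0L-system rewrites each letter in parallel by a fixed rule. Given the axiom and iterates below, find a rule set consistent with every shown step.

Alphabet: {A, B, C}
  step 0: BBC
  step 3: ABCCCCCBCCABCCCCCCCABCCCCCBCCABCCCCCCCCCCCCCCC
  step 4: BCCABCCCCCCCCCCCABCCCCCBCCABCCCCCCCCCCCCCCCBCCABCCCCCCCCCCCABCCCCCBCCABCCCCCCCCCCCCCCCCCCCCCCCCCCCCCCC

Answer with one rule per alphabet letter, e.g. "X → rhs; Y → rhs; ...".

  step 3 ⇒ step 4: ABCCCCCBCCABCCCCCCCABCCCCCBCCABCCCCCCCCCCCCCCC ⇒ BCC·ABC·CC·CC·CC·CC·CC·ABC·CC·CC·BCC·ABC·CC·CC·CC·CC·CC·CC·CC·BCC·ABC·CC·CC·CC·CC·CC·ABC·CC·CC·BCC·ABC·CC·CC·CC·CC·CC·CC·CC·CC·CC·CC·CC·CC·CC·CC·CC
    A ↦ BCC
    B ↦ ABC
    C ↦ CC

A->BCC, B->ABC, C->CC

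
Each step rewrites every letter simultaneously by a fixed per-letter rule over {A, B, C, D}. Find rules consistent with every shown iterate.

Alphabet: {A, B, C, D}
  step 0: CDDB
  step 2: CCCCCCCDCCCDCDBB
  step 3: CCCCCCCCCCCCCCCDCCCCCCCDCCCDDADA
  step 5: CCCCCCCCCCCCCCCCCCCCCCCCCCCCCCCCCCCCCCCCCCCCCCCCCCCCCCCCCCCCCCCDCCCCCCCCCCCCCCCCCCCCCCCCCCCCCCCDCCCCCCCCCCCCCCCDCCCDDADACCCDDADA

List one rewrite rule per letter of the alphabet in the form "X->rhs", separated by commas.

A->BB, B->DA, C->CC, D->CD

  step 2 ⇒ step 3: CCCCCCCDCCCDCDBB ⇒ CC·CC·CC·CC·CC·CC·CC·CD·CC·CC·CC·CD·CC·CD·DA·DA
    B ↦ DA
    C ↦ CC
    D ↦ CD
    A ↦ BB  (constrained at step 3)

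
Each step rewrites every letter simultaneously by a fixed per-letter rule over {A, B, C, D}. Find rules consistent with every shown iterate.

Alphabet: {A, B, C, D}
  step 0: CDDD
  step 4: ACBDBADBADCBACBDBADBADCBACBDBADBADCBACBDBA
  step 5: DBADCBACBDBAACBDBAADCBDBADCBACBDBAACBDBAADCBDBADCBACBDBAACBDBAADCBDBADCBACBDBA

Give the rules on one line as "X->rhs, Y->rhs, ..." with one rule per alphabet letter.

  step 4 ⇒ step 5: ACBDBADBADCBACBDBADBADCBACBDBADBADCBACBDBA ⇒ DBA·D·CB·A·CB·DBA·A·CB·DBA·A·D·CB·DBA·D·CB·A·CB·DBA·A·CB·DBA·A·D·CB·DBA·D·CB·A·CB·DBA·A·CB·DBA·A·D·CB·DBA·D·CB·A·CB·DBA
    A ↦ DBA
    B ↦ CB
    C ↦ D
    D ↦ A

A->DBA, B->CB, C->D, D->A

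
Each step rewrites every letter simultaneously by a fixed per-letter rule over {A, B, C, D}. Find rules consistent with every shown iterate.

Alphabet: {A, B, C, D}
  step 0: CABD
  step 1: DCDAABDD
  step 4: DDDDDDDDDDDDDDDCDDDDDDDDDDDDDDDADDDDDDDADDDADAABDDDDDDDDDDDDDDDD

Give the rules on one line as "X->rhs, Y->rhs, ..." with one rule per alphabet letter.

  step 0 ⇒ step 1: CABD ⇒ DC·DA·AB·DD
    A ↦ DA
    B ↦ AB
    C ↦ DC
    D ↦ DD

A->DA, B->AB, C->DC, D->DD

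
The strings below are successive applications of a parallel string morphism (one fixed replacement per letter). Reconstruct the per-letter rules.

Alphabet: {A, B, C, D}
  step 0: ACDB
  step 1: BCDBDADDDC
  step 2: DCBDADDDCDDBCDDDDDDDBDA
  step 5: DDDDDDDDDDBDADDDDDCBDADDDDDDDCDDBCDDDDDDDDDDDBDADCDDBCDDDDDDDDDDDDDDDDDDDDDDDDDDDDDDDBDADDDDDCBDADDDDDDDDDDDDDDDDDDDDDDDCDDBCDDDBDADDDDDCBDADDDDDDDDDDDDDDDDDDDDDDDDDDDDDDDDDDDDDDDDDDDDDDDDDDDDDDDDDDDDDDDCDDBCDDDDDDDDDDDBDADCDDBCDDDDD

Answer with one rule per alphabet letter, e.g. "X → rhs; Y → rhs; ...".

A->BCD, B->DC, C->BDA, D->DD

  step 1 ⇒ step 2: BCDBDADDDC ⇒ DC·BDA·DD·DC·DD·BCD·DD·DD·DD·BDA
    A ↦ BCD
    B ↦ DC
    C ↦ BDA
    D ↦ DD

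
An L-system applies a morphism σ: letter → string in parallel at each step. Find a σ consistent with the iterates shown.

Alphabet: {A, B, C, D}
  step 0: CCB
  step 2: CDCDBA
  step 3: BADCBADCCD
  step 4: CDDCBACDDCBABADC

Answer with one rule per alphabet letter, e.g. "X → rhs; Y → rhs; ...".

A->D, B->C, C->BA, D->DC

  step 3 ⇒ step 4: BADCBADCCD ⇒ C·D·DC·BA·C·D·DC·BA·BA·DC
    A ↦ D
    B ↦ C
    C ↦ BA
    D ↦ DC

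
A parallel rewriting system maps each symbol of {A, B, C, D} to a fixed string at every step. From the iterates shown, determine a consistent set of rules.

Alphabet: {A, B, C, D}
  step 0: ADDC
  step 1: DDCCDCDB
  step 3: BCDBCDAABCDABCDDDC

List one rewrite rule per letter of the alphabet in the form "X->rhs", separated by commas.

  step 0 ⇒ step 1: ADDC ⇒ DDC·CD·CD·B
    A ↦ DDC
    C ↦ B
    D ↦ CD
    B ↦ A  (constrained at step 1)

A->DDC, B->A, C->B, D->CD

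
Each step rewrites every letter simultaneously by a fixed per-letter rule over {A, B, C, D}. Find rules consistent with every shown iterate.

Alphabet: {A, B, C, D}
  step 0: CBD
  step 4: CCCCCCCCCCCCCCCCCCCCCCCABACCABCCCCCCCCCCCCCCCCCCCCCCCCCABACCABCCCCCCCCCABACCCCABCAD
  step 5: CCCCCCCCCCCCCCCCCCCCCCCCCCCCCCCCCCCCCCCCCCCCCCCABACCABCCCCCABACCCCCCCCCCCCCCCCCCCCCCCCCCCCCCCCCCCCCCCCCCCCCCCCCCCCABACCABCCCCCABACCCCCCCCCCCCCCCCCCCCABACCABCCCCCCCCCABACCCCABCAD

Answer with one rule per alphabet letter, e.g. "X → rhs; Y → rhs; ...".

  step 4 ⇒ step 5: CCCCCCCCCCCCCCCCCCCCCCCABACCABCCCCCCCCCCCCCCCCCCCCCCCCCABACCABCCCCCCCCCABACCCCABCAD ⇒ CC·CC·CC·CC·CC·CC·CC·CC·CC·CC·CC·CC·CC·CC·CC·CC·CC·CC·CC·CC·CC·CC·CC·CAB·AC·CAB·CC·CC·CAB·AC·CC·CC·CC·CC·CC·CC·CC·CC·CC·CC·CC·CC·CC·CC·CC·CC·CC·CC·CC·CC·CC·CC·CC·CC·CC·CAB·AC·CAB·CC·CC·CAB·AC·CC·CC·CC·CC·CC·CC·CC·CC·CC·CAB·AC·CAB·CC·CC·CC·CC·CAB·AC·CC·CAB·CAD
    A ↦ CAB
    B ↦ AC
    C ↦ CC
    D ↦ CAD

A->CAB, B->AC, C->CC, D->CAD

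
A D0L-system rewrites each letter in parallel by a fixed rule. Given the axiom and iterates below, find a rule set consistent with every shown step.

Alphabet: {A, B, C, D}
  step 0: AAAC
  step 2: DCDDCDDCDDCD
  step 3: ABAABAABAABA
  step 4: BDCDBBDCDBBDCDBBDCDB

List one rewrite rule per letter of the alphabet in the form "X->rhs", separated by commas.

  step 3 ⇒ step 4: ABAABAABAABA ⇒ B·DCD·B·B·DCD·B·B·DCD·B·B·DCD·B
    A ↦ B
    B ↦ DCD
  step 2 ⇒ step 3: DCDDCDDCDDCD ⇒ A·B·A·A·B·A·A·B·A·A·B·A
    C ↦ B
  step 2 ⇒ step 3: DCDDCDDCDDCD ⇒ A·B·A·A·B·A·A·B·A·A·B·A
    D ↦ A

A->B, B->DCD, C->B, D->A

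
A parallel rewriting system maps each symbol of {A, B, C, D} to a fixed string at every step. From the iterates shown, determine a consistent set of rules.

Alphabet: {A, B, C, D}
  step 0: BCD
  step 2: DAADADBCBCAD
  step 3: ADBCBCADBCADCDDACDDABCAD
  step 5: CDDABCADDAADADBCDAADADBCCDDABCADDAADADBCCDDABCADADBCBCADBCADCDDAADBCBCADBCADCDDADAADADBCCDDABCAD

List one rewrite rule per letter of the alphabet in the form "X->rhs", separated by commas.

  step 2 ⇒ step 3: DAADADBCBCAD ⇒ AD·BC·BC·AD·BC·AD·CD·DA·CD·DA·BC·AD
    A ↦ BC
    B ↦ CD
    C ↦ DA
    D ↦ AD

A->BC, B->CD, C->DA, D->AD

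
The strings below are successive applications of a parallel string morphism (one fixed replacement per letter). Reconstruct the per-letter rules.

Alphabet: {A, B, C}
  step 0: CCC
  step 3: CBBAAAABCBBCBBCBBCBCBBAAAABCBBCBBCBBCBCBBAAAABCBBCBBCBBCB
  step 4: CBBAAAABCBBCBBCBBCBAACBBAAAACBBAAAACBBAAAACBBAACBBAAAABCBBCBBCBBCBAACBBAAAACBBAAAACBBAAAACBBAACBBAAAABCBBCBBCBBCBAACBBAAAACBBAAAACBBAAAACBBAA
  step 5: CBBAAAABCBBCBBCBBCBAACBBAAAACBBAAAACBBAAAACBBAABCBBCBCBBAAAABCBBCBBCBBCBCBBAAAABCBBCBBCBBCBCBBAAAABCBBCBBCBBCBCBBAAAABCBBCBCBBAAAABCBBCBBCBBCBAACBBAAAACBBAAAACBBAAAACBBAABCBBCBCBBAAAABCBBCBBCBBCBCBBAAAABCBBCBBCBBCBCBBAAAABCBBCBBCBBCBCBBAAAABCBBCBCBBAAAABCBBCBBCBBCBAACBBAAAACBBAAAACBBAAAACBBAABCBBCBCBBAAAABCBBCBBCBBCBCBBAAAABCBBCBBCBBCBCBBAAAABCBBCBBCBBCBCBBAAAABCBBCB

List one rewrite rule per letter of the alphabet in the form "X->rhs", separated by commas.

  step 4 ⇒ step 5: CBBAAAABCBBCBBCBBCBAACBBAAAACBBAAAACBBAAAACBBAACBBAAAABCBBCBBCBBCBAACBBAAAACBBAAAACBBAAAACBBAACBBAAAABCBBCBBCBBCBAACBBAAAACBBAAAACBBAAAACBBAA ⇒ CBB·AA·AA·BCB·BCB·BCB·BCB·AA·CBB·AA·AA·CBB·AA·AA·CBB·AA·AA·CBB·AA·BCB·BCB·CBB·AA·AA·BCB·BCB·BCB·BCB·CBB·AA·AA·BCB·BCB·BCB·BCB·CBB·AA·AA·BCB·BCB·BCB·BCB·CBB·AA·AA·BCB·BCB·CBB·AA·AA·BCB·BCB·BCB·BCB·AA·CBB·AA·AA·CBB·AA·AA·CBB·AA·AA·CBB·AA·BCB·BCB·CBB·AA·AA·BCB·BCB·BCB·BCB·CBB·AA·AA·BCB·BCB·BCB·BCB·CBB·AA·AA·BCB·BCB·BCB·BCB·CBB·AA·AA·BCB·BCB·CBB·AA·AA·BCB·BCB·BCB·BCB·AA·CBB·AA·AA·CBB·AA·AA·CBB·AA·AA·CBB·AA·BCB·BCB·CBB·AA·AA·BCB·BCB·BCB·BCB·CBB·AA·AA·BCB·BCB·BCB·BCB·CBB·AA·AA·BCB·BCB·BCB·BCB·CBB·AA·AA·BCB·BCB
    A ↦ BCB
    B ↦ AA
    C ↦ CBB

A->BCB, B->AA, C->CBB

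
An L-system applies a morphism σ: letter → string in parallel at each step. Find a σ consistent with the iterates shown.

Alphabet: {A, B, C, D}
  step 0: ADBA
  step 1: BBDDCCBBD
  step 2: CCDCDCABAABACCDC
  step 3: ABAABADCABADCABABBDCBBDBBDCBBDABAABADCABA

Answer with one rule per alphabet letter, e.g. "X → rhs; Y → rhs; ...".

A->BBD, B->C, C->ABA, D->DC

  step 2 ⇒ step 3: CCDCDCABAABACCDC ⇒ ABA·ABA·DC·ABA·DC·ABA·BBD·C·BBD·BBD·C·BBD·ABA·ABA·DC·ABA
    A ↦ BBD
    B ↦ C
    C ↦ ABA
    D ↦ DC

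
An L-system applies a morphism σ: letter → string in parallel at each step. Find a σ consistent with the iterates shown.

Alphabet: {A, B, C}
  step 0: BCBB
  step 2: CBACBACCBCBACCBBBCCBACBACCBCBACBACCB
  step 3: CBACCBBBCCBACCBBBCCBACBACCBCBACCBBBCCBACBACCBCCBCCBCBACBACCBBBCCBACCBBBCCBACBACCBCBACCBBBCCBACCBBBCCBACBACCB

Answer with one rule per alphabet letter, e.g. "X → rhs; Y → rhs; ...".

  step 2 ⇒ step 3: CBACBACCBCBACCBBBCCBACBACCBCBACBACCB ⇒ CBA·CCB·BBC·CBA·CCB·BBC·CBA·CBA·CCB·CBA·CCB·BBC·CBA·CBA·CCB·CCB·CCB·CBA·CBA·CCB·BBC·CBA·CCB·BBC·CBA·CBA·CCB·CBA·CCB·BBC·CBA·CCB·BBC·CBA·CBA·CCB
    A ↦ BBC
    B ↦ CCB
    C ↦ CBA

A->BBC, B->CCB, C->CBA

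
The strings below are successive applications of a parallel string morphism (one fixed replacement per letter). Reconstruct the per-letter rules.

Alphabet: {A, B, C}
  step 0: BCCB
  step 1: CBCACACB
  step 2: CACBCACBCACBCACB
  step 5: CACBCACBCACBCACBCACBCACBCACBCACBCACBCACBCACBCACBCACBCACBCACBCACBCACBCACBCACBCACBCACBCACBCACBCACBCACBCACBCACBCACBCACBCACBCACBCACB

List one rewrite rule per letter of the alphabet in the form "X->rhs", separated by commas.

  step 1 ⇒ step 2: CBCACACB ⇒ CA·CB·CA·CB·CA·CB·CA·CB
    A ↦ CB
    B ↦ CB
    C ↦ CA

A->CB, B->CB, C->CA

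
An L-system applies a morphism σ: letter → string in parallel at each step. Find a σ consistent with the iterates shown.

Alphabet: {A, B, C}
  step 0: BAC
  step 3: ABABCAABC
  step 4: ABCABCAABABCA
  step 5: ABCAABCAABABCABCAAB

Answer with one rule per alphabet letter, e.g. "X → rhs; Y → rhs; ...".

  step 4 ⇒ step 5: ABCABCAABABCA ⇒ AB·C·A·AB·C·A·AB·AB·C·AB·C·A·AB
    A ↦ AB
    B ↦ C
    C ↦ A

A->AB, B->C, C->A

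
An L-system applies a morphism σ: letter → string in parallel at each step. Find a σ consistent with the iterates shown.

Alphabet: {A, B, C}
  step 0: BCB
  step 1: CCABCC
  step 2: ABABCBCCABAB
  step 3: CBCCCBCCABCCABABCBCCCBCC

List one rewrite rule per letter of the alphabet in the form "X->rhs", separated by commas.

  step 2 ⇒ step 3: ABABCBCCABAB ⇒ CB·CC·CB·CC·AB·CC·AB·AB·CB·CC·CB·CC
    A ↦ CB
    B ↦ CC
    C ↦ AB

A->CB, B->CC, C->AB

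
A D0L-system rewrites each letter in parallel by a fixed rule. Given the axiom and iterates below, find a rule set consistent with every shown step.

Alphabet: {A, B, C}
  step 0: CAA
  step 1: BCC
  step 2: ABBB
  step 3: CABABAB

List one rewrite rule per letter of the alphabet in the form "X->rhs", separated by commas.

  step 2 ⇒ step 3: ABBB ⇒ C·AB·AB·AB
    A ↦ C
    B ↦ AB
  step 0 ⇒ step 1: CAA ⇒ B·C·C
    C ↦ B

A->C, B->AB, C->B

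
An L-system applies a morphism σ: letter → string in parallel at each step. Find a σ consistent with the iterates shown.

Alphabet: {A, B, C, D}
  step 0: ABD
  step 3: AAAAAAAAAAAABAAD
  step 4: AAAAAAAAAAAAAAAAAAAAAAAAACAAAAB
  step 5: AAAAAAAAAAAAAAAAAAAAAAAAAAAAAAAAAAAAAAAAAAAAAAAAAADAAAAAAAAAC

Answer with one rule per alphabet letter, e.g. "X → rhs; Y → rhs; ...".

  step 4 ⇒ step 5: AAAAAAAAAAAAAAAAAAAAAAAAACAAAAB ⇒ AA·AA·AA·AA·AA·AA·AA·AA·AA·AA·AA·AA·AA·AA·AA·AA·AA·AA·AA·AA·AA·AA·AA·AA·AA·D·AA·AA·AA·AA·AC
    A ↦ AA
    B ↦ AC
    C ↦ D
  step 3 ⇒ step 4: AAAAAAAAAAAABAAD ⇒ AA·AA·AA·AA·AA·AA·AA·AA·AA·AA·AA·AA·AC·AA·AA·B
    D ↦ B

A->AA, B->AC, C->D, D->B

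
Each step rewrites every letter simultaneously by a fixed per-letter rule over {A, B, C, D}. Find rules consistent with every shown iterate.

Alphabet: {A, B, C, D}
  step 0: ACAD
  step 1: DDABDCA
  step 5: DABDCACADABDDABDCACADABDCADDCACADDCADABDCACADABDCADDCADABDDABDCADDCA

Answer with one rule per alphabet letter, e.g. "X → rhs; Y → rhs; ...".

A->D, B->D, C->DAB, D->CA

  step 0 ⇒ step 1: ACAD ⇒ D·DAB·D·CA
    A ↦ D
    C ↦ DAB
    D ↦ CA
    B ↦ D  (constrained at step 1)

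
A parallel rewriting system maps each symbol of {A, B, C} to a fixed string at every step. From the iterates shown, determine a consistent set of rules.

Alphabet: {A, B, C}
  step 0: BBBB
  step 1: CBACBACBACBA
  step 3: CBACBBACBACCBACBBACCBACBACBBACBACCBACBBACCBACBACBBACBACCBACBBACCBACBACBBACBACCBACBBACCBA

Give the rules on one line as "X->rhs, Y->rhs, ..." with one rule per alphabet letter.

  step 0 ⇒ step 1: BBBB ⇒ CBA·CBA·CBA·CBA
    B ↦ CBA
    A ↦ CB  (constrained at step 1)
    C ↦ BAC  (constrained at step 1)

A->CB, B->CBA, C->BAC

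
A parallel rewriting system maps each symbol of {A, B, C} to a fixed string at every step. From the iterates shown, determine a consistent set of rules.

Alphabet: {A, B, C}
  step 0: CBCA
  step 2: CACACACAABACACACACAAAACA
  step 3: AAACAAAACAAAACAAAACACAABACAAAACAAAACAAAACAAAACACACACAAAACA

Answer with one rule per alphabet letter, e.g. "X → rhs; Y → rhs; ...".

A->CA, B->ABA, C->AAA

  step 2 ⇒ step 3: CACACACAABACACACACAAAACA ⇒ AAA·CA·AAA·CA·AAA·CA·AAA·CA·CA·ABA·CA·AAA·CA·AAA·CA·AAA·CA·AAA·CA·CA·CA·CA·AAA·CA
    A ↦ CA
    B ↦ ABA
    C ↦ AAA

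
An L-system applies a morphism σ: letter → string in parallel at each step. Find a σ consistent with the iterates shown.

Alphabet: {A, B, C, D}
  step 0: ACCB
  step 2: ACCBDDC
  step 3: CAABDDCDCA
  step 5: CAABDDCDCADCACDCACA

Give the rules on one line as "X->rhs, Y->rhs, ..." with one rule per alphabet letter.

A->C, B->BD, C->A, D->DC

  step 2 ⇒ step 3: ACCBDDC ⇒ C·A·A·BD·DC·DC·A
    A ↦ C
    B ↦ BD
    C ↦ A
    D ↦ DC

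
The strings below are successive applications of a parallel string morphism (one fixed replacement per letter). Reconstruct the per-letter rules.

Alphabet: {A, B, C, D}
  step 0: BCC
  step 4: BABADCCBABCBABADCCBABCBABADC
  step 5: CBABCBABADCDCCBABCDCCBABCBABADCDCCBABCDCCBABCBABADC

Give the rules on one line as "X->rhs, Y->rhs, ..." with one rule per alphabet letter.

A->BAB, B->C, C->DC, D->A

  step 4 ⇒ step 5: BABADCCBABCBABADCCBABCBABADC ⇒ C·BAB·C·BAB·A·DC·DC·C·BAB·C·DC·C·BAB·C·BAB·A·DC·DC·C·BAB·C·DC·C·BAB·C·BAB·A·DC
    A ↦ BAB
    B ↦ C
    C ↦ DC
    D ↦ A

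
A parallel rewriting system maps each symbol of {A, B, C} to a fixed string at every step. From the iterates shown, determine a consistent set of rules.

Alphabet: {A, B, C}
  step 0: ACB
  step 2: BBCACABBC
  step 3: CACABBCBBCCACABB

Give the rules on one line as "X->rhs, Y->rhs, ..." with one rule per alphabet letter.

A->C, B->CA, C->BB

  step 2 ⇒ step 3: BBCACABBC ⇒ CA·CA·BB·C·BB·C·CA·CA·BB
    A ↦ C
    B ↦ CA
    C ↦ BB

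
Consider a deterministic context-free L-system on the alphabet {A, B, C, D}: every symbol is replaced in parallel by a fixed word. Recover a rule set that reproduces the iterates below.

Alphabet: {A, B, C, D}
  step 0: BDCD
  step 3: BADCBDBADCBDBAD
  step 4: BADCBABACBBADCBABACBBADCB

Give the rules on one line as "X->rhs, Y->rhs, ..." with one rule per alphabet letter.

  step 3 ⇒ step 4: BADCBDBADCBDBAD ⇒ BA·D·CB·A·BA·CB·BA·D·CB·A·BA·CB·BA·D·CB
    A ↦ D
    B ↦ BA
    C ↦ A
    D ↦ CB

A->D, B->BA, C->A, D->CB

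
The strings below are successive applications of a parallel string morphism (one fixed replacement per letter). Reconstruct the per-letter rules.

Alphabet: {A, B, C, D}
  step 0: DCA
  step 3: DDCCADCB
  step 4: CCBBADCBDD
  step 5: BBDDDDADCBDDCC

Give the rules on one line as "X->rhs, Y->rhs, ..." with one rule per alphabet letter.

  step 4 ⇒ step 5: CCBBADCBDD ⇒ B·B·DD·DD·AD·C·B·DD·C·C
    A ↦ AD
    B ↦ DD
    C ↦ B
    D ↦ C

A->AD, B->DD, C->B, D->C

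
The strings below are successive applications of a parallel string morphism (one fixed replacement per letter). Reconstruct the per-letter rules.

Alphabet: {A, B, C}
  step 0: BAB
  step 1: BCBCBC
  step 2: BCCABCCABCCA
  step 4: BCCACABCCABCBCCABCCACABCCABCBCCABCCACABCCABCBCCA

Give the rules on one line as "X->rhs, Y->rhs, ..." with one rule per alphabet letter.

  step 1 ⇒ step 2: BCBCBC ⇒ BC·CA·BC·CA·BC·CA
    B ↦ BC
    C ↦ CA
  step 0 ⇒ step 1: BAB ⇒ BC·BC·BC
    A ↦ BC

A->BC, B->BC, C->CA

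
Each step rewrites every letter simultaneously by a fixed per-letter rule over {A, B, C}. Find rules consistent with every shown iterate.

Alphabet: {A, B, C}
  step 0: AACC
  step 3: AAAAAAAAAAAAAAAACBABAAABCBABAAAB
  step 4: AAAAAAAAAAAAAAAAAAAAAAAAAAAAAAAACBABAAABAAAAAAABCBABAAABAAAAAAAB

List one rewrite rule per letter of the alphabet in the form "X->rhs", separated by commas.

A->AA, B->AB, C->CB

  step 3 ⇒ step 4: AAAAAAAAAAAAAAAACBABAAABCBABAAAB ⇒ AA·AA·AA·AA·AA·AA·AA·AA·AA·AA·AA·AA·AA·AA·AA·AA·CB·AB·AA·AB·AA·AA·AA·AB·CB·AB·AA·AB·AA·AA·AA·AB
    A ↦ AA
    B ↦ AB
    C ↦ CB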